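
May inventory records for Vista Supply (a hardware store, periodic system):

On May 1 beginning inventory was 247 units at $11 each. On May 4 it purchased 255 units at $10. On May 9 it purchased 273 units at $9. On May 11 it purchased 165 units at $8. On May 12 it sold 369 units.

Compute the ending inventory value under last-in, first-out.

Ending inventory = $5,888

May 12, 369 sold [LIFO — newest first]: 165 @ $8 + 204 @ $9 = $3,156
Ending inventory: 247 @ $11 + 255 @ $10 + 69 @ $9 = $5,888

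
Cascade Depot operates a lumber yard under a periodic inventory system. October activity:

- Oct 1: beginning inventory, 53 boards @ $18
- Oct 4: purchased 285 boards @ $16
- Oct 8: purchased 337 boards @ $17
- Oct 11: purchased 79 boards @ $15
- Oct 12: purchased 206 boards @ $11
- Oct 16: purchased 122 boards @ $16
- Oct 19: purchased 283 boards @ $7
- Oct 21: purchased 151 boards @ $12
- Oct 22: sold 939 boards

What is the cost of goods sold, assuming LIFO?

COGS = $10,862

Oct 22, 939 sold [LIFO — newest first]: 151 @ $12 + 283 @ $7 + 122 @ $16 + 206 @ $11 + 79 @ $15 + 98 @ $17 = $10,862
Ending inventory: 53 @ $18 + 285 @ $16 + 239 @ $17 = $9,577
Check: goods available $20,439 = COGS $10,862 + ending $9,577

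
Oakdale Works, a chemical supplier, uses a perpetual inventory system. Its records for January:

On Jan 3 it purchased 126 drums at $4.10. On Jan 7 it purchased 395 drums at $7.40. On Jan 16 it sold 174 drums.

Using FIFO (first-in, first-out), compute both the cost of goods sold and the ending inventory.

COGS = $871.80; ending inventory = $2,567.80

Jan 16, 174 sold [FIFO — oldest first]: 126 @ $4.10 + 48 @ $7.40 = $871.80
Ending inventory: 347 @ $7.40 = $2,567.80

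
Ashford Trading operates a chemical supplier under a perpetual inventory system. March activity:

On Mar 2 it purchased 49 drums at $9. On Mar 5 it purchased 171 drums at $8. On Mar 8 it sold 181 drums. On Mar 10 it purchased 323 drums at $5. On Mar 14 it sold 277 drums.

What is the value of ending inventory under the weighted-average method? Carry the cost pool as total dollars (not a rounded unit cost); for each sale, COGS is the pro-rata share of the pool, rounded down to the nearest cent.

Ending inventory = $454.52

After Mar 2: 49 on hand, pool $441.00 (≈ $9.0000 each)
After Mar 5: 220 on hand, pool $1,809.00 (≈ $8.2227 each)
Mar 8, sell 181: 181/220 × $1,809.00 → $1,488.31
After Mar 10: 362 on hand, pool $1,935.69 (≈ $5.3472 each)
Mar 14, sell 277: 277/362 × $1,935.69 → $1,481.17
Total COGS = $1,488.31 + $1,481.17 = $2,969.48
Ending inventory (cost pool remaining) = $454.52
Check: goods available $3,424.00 = COGS $2,969.48 + ending $454.52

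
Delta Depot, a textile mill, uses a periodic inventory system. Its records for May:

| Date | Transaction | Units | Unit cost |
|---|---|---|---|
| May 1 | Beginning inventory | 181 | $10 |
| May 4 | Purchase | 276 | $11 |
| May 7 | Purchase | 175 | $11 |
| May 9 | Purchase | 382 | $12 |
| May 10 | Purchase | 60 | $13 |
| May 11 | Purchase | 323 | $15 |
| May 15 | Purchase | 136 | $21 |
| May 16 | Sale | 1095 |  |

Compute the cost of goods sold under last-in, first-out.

COGS = $15,199

May 16, 1095 sold [LIFO — newest first]: 136 @ $21 + 323 @ $15 + 60 @ $13 + 382 @ $12 + 175 @ $11 + 19 @ $11 = $15,199
Ending inventory: 181 @ $10 + 257 @ $11 = $4,637
Check: goods available $19,836 = COGS $15,199 + ending $4,637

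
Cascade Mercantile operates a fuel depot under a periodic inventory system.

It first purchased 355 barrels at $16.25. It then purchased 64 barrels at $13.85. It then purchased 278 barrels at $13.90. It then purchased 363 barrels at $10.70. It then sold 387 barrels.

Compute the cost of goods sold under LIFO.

COGS = $4,217.70

Sale 1 (387) [LIFO — newest first]: 363 @ $10.70 + 24 @ $13.90 = $4,217.70
Ending inventory: 355 @ $16.25 + 64 @ $13.85 + 254 @ $13.90 = $10,185.75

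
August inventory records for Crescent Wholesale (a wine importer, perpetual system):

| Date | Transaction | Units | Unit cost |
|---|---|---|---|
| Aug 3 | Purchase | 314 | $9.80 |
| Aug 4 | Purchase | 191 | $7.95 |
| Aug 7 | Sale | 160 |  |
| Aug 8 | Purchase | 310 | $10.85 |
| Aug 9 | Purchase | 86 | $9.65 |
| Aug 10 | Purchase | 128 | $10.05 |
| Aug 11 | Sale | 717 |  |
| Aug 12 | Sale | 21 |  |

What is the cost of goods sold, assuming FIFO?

Aug 7, 160 sold [FIFO — oldest first]: 160 @ $9.80 = $1,568.00
Aug 11, 717 sold [FIFO — oldest first]: 154 @ $9.80 + 191 @ $7.95 + 310 @ $10.85 + 62 @ $9.65 = $6,989.45
Aug 12, 21 sold [FIFO — oldest first]: 21 @ $9.65 = $202.65
Total COGS = $1,568.00 + $6,989.45 + $202.65 = $8,760.10
Ending inventory: 3 @ $9.65 + 128 @ $10.05 = $1,315.35

COGS = $8,760.10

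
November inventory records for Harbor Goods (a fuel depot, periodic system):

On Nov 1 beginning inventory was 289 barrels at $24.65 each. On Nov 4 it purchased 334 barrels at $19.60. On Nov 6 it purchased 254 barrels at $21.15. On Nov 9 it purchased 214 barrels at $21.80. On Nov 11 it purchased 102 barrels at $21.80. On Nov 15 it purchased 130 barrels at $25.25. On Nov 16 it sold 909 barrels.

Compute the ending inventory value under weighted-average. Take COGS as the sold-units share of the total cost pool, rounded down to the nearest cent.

Nov 16, sell 909: 909/1323 × $29,213.65 → $20,071.96
Ending inventory (cost pool remaining) = $9,141.69

Ending inventory = $9,141.69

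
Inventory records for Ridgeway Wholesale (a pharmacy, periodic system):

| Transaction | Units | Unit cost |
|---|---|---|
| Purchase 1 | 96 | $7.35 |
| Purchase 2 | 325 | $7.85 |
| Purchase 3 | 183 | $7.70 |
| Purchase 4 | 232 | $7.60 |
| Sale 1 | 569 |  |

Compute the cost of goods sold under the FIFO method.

COGS = $4,396.45

Sale 1 (569) [FIFO — oldest first]: 96 @ $7.35 + 325 @ $7.85 + 148 @ $7.70 = $4,396.45
Ending inventory: 35 @ $7.70 + 232 @ $7.60 = $2,032.70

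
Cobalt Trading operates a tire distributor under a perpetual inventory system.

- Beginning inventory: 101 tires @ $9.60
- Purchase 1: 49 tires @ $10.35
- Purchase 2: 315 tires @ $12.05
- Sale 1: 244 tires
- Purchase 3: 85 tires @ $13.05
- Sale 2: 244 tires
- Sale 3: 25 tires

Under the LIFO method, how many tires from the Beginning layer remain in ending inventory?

37

Sale 1 (244) [LIFO — newest first]: 244 @ $12.05 = $2,940.20
Sale 2 (244) [LIFO — newest first]: 85 @ $13.05 + 71 @ $12.05 + 49 @ $10.35 + 39 @ $9.60 = $2,846.35
Sale 3 (25) [LIFO — newest first]: 25 @ $9.60 = $240.00
Total COGS = $2,940.20 + $2,846.35 + $240.00 = $6,026.55
Ending inventory: 37 @ $9.60 = $355.20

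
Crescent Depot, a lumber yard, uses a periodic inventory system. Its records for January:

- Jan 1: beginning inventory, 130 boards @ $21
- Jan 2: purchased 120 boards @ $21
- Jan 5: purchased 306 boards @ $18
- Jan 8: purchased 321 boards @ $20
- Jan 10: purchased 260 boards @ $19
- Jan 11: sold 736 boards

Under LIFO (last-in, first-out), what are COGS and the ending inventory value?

Jan 11, 736 sold [LIFO — newest first]: 260 @ $19 + 321 @ $20 + 155 @ $18 = $14,150
Ending inventory: 130 @ $21 + 120 @ $21 + 151 @ $18 = $7,968

COGS = $14,150; ending inventory = $7,968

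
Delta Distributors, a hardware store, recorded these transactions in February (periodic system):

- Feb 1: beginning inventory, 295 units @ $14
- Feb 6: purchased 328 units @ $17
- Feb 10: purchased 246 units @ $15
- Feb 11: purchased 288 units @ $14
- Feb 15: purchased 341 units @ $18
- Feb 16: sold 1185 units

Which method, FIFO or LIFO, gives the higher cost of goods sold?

LIFO

FIFO COGS: 295 @ $14 + 328 @ $17 + 246 @ $15 + 288 @ $14 + 28 @ $18 = $17,932
LIFO COGS: 341 @ $18 + 288 @ $14 + 246 @ $15 + 310 @ $17 = $19,130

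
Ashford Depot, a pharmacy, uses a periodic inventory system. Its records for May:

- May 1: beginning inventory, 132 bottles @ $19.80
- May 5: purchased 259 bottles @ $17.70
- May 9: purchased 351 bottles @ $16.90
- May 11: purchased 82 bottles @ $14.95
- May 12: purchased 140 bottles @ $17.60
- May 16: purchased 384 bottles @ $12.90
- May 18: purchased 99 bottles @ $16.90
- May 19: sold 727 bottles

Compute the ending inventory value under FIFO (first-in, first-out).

Ending inventory = $10,570.10

May 19, 727 sold [FIFO — oldest first]: 132 @ $19.80 + 259 @ $17.70 + 336 @ $16.90 = $12,876.30
Ending inventory: 15 @ $16.90 + 82 @ $14.95 + 140 @ $17.60 + 384 @ $12.90 + 99 @ $16.90 = $10,570.10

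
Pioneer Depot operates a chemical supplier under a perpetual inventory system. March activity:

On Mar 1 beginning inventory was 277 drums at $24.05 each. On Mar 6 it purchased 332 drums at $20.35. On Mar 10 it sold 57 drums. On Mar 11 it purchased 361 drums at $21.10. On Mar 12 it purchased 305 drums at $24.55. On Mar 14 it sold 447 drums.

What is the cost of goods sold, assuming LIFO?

COGS = $11,643.90

Mar 10, 57 sold [LIFO — newest first]: 57 @ $20.35 = $1,159.95
Mar 14, 447 sold [LIFO — newest first]: 305 @ $24.55 + 142 @ $21.10 = $10,483.95
Total COGS = $1,159.95 + $10,483.95 = $11,643.90
Ending inventory: 277 @ $24.05 + 275 @ $20.35 + 219 @ $21.10 = $16,879.00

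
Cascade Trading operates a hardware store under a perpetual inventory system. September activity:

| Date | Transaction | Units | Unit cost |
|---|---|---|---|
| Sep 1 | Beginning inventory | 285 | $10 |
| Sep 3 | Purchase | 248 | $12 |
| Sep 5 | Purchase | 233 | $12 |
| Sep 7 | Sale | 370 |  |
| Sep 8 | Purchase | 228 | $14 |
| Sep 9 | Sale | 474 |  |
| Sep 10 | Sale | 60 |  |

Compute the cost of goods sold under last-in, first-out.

COGS = $10,914

Sep 7, 370 sold [LIFO — newest first]: 233 @ $12 + 137 @ $12 = $4,440
Sep 9, 474 sold [LIFO — newest first]: 228 @ $14 + 111 @ $12 + 135 @ $10 = $5,874
Sep 10, 60 sold [LIFO — newest first]: 60 @ $10 = $600
Total COGS = $4,440 + $5,874 + $600 = $10,914
Ending inventory: 90 @ $10 = $900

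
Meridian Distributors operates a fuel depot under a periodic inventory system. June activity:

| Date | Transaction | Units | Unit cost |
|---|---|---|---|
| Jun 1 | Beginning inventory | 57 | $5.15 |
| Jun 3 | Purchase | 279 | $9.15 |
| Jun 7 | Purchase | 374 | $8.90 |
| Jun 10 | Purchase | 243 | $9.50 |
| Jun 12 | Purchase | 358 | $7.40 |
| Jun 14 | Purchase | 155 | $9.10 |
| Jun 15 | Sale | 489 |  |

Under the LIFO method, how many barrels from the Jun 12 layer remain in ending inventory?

Jun 15, 489 sold [LIFO — newest first]: 155 @ $9.10 + 334 @ $7.40 = $3,882.10
Ending inventory: 57 @ $5.15 + 279 @ $9.15 + 374 @ $8.90 + 243 @ $9.50 + 24 @ $7.40 = $8,661.10

24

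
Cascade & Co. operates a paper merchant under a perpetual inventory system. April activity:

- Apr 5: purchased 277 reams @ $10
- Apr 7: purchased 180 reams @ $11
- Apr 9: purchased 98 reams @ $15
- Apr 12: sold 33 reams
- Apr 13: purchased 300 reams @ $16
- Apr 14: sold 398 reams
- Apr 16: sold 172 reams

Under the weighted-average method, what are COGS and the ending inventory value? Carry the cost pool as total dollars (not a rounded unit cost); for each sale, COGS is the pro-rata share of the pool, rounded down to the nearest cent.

COGS = $7,754.98; ending inventory = $3,265.02

After Apr 5: 277 on hand, pool $2,770.00 (≈ $10.0000 each)
After Apr 7: 457 on hand, pool $4,750.00 (≈ $10.3939 each)
After Apr 9: 555 on hand, pool $6,220.00 (≈ $11.2072 each)
Apr 12, sell 33: 33/555 × $6,220.00 → $369.83
After Apr 13: 822 on hand, pool $10,650.17 (≈ $12.9564 each)
Apr 14, sell 398: 398/822 × $10,650.17 → $5,156.65
Apr 16, sell 172: 172/424 × $5,493.52 → $2,228.50
Total COGS = $369.83 + $5,156.65 + $2,228.50 = $7,754.98
Ending inventory (cost pool remaining) = $3,265.02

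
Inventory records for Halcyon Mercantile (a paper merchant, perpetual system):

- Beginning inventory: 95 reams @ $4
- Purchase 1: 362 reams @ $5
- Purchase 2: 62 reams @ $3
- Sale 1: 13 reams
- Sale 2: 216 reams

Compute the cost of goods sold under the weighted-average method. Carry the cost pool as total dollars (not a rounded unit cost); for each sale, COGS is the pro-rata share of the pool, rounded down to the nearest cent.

COGS = $1,048.36

After Beginning: 95 on hand, pool $380.00 (≈ $4.0000 each)
After Purchase 1: 457 on hand, pool $2,190.00 (≈ $4.7921 each)
After Purchase 2: 519 on hand, pool $2,376.00 (≈ $4.5780 each)
Sale 1, sell 13: 13/519 × $2,376.00 → $59.51
Sale 2, sell 216: 216/506 × $2,316.49 → $988.85
Total COGS = $59.51 + $988.85 = $1,048.36
Ending inventory (cost pool remaining) = $1,327.64
Check: goods available $2,376.00 = COGS $1,048.36 + ending $1,327.64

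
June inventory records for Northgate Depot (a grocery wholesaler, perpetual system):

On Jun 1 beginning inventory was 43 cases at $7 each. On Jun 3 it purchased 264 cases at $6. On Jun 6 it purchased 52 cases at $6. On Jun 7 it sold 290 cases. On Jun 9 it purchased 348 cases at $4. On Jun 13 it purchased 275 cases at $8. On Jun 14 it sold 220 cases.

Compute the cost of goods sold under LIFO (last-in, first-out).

COGS = $3,500

Jun 7, 290 sold [LIFO — newest first]: 52 @ $6 + 238 @ $6 = $1,740
Jun 14, 220 sold [LIFO — newest first]: 220 @ $8 = $1,760
Total COGS = $1,740 + $1,760 = $3,500
Ending inventory: 43 @ $7 + 26 @ $6 + 348 @ $4 + 55 @ $8 = $2,289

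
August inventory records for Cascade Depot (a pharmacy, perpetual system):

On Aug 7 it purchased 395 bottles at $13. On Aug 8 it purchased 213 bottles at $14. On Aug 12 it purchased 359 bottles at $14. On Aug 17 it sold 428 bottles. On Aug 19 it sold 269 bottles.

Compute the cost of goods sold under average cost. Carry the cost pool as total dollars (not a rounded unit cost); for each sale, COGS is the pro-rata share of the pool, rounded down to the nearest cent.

COGS = $9,473.28

After Aug 7: 395 on hand, pool $5,135.00 (≈ $13.0000 each)
After Aug 8: 608 on hand, pool $8,117.00 (≈ $13.3503 each)
After Aug 12: 967 on hand, pool $13,143.00 (≈ $13.5915 each)
Aug 17, sell 428: 428/967 × $13,143.00 → $5,817.17
Aug 19, sell 269: 269/539 × $7,325.83 → $3,656.11
Total COGS = $5,817.17 + $3,656.11 = $9,473.28
Ending inventory (cost pool remaining) = $3,669.72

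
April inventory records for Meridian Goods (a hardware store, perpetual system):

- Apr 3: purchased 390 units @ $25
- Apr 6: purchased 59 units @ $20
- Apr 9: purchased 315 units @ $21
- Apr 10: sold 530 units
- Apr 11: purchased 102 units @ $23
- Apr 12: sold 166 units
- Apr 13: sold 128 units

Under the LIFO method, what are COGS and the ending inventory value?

COGS = $18,841; ending inventory = $1,050

Apr 10, 530 sold [LIFO — newest first]: 315 @ $21 + 59 @ $20 + 156 @ $25 = $11,695
Apr 12, 166 sold [LIFO — newest first]: 102 @ $23 + 64 @ $25 = $3,946
Apr 13, 128 sold [LIFO — newest first]: 128 @ $25 = $3,200
Total COGS = $11,695 + $3,946 + $3,200 = $18,841
Ending inventory: 42 @ $25 = $1,050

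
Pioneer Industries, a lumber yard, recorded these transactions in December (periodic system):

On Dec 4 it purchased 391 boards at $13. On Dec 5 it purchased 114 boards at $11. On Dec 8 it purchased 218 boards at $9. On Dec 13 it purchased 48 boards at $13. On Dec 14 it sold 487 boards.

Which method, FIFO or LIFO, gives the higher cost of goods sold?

FIFO

FIFO COGS: 391 @ $13 + 96 @ $11 = $6,139
LIFO COGS: 48 @ $13 + 218 @ $9 + 114 @ $11 + 107 @ $13 = $5,231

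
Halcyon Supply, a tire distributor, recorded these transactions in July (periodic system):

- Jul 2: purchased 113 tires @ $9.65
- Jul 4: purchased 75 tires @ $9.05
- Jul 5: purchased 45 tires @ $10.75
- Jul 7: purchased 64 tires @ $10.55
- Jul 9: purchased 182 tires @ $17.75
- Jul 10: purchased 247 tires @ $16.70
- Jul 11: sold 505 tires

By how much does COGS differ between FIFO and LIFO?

$1,566.75

FIFO COGS: 113 @ $9.65 + 75 @ $9.05 + 45 @ $10.75 + 64 @ $10.55 + 182 @ $17.75 + 26 @ $16.70 = $6,592.85
LIFO COGS: 247 @ $16.70 + 182 @ $17.75 + 64 @ $10.55 + 12 @ $10.75 = $8,159.60
Difference = |$6,592.85 − $8,159.60| = $1,566.75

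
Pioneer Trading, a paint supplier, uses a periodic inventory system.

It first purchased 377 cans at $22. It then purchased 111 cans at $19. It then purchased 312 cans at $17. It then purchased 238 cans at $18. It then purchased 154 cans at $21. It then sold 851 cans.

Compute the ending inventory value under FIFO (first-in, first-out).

Ending inventory = $6,600

Sale 1 (851) [FIFO — oldest first]: 377 @ $22 + 111 @ $19 + 312 @ $17 + 51 @ $18 = $16,625
Ending inventory: 187 @ $18 + 154 @ $21 = $6,600
Check: goods available $23,225 = COGS $16,625 + ending $6,600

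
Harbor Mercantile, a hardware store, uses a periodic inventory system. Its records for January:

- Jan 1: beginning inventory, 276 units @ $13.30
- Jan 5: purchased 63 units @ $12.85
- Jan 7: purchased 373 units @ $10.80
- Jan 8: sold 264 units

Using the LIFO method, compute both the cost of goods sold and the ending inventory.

Jan 8, 264 sold [LIFO — newest first]: 264 @ $10.80 = $2,851.20
Ending inventory: 276 @ $13.30 + 63 @ $12.85 + 109 @ $10.80 = $5,657.55
Check: goods available $8,508.75 = COGS $2,851.20 + ending $5,657.55

COGS = $2,851.20; ending inventory = $5,657.55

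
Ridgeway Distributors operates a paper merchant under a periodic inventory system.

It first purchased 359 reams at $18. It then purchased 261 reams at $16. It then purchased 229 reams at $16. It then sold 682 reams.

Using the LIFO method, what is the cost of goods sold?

COGS = $11,296

Sale 1 (682) [LIFO — newest first]: 229 @ $16 + 261 @ $16 + 192 @ $18 = $11,296
Ending inventory: 167 @ $18 = $3,006
Check: goods available $14,302 = COGS $11,296 + ending $3,006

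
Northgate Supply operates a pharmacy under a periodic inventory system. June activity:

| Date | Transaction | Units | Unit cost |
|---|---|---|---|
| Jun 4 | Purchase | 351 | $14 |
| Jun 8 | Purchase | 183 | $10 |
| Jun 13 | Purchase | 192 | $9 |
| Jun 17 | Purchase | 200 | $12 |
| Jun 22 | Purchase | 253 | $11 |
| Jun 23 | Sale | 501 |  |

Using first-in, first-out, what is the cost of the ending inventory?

Ending inventory = $7,241

Jun 23, 501 sold [FIFO — oldest first]: 351 @ $14 + 150 @ $10 = $6,414
Ending inventory: 33 @ $10 + 192 @ $9 + 200 @ $12 + 253 @ $11 = $7,241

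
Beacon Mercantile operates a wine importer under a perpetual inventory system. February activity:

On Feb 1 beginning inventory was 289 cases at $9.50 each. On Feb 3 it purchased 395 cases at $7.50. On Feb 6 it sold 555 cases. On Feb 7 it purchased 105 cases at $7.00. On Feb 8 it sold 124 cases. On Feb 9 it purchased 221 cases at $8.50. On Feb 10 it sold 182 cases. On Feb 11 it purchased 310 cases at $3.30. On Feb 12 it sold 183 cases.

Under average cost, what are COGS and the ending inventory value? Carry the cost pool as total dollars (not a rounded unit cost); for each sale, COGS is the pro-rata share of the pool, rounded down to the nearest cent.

After Feb 1: 289 on hand, pool $2,745.50 (≈ $9.5000 each)
After Feb 3: 684 on hand, pool $5,708.00 (≈ $8.3450 each)
Feb 6, sell 555: 555/684 × $5,708.00 → $4,631.49
After Feb 7: 234 on hand, pool $1,811.51 (≈ $7.7415 each)
Feb 8, sell 124: 124/234 × $1,811.51 → $959.94
After Feb 9: 331 on hand, pool $2,730.07 (≈ $8.2479 each)
Feb 10, sell 182: 182/331 × $2,730.07 → $1,501.12
After Feb 11: 459 on hand, pool $2,251.95 (≈ $4.9062 each)
Feb 12, sell 183: 183/459 × $2,251.95 → $897.83
Total COGS = $4,631.49 + $959.94 + $1,501.12 + $897.83 = $7,990.38
Ending inventory (cost pool remaining) = $1,354.12

COGS = $7,990.38; ending inventory = $1,354.12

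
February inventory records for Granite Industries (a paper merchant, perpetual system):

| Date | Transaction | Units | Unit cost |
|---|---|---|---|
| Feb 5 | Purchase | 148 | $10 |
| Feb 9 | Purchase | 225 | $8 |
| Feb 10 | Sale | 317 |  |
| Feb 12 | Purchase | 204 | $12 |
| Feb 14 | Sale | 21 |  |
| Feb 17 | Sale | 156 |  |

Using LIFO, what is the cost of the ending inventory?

Ending inventory = $884

Feb 10, 317 sold [LIFO — newest first]: 225 @ $8 + 92 @ $10 = $2,720
Feb 14, 21 sold [LIFO — newest first]: 21 @ $12 = $252
Feb 17, 156 sold [LIFO — newest first]: 156 @ $12 = $1,872
Total COGS = $2,720 + $252 + $1,872 = $4,844
Ending inventory: 56 @ $10 + 27 @ $12 = $884
Check: goods available $5,728 = COGS $4,844 + ending $884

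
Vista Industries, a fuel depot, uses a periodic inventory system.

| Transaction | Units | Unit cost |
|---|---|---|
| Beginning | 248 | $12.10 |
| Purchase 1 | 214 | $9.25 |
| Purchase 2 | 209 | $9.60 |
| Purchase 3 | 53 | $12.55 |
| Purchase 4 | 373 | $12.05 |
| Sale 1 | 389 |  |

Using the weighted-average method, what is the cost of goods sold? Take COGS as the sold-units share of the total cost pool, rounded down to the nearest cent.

COGS = $4,307.19

Sale 1, sell 389: 389/1097 × $12,146.50 → $4,307.19
Ending inventory (cost pool remaining) = $7,839.31
Check: goods available $12,146.50 = COGS $4,307.19 + ending $7,839.31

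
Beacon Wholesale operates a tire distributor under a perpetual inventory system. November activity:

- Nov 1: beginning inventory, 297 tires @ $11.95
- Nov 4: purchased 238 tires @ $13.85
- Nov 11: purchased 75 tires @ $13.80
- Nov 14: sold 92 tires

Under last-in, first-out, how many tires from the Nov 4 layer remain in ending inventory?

221

Nov 14, 92 sold [LIFO — newest first]: 75 @ $13.80 + 17 @ $13.85 = $1,270.45
Ending inventory: 297 @ $11.95 + 221 @ $13.85 = $6,610.00
Check: goods available $7,880.45 = COGS $1,270.45 + ending $6,610.00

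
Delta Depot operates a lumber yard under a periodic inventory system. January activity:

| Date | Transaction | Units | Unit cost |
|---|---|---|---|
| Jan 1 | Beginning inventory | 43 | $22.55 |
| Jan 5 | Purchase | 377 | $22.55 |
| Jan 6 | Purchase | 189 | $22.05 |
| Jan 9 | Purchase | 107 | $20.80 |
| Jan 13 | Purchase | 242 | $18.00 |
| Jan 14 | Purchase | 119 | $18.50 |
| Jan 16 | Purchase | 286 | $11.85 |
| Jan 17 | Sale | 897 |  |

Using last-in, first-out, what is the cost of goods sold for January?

Jan 17, 897 sold [LIFO — newest first]: 286 @ $11.85 + 119 @ $18.50 + 242 @ $18.00 + 107 @ $20.80 + 143 @ $22.05 = $15,325.35
Ending inventory: 43 @ $22.55 + 377 @ $22.55 + 46 @ $22.05 = $10,485.30
Check: goods available $25,810.65 = COGS $15,325.35 + ending $10,485.30

COGS = $15,325.35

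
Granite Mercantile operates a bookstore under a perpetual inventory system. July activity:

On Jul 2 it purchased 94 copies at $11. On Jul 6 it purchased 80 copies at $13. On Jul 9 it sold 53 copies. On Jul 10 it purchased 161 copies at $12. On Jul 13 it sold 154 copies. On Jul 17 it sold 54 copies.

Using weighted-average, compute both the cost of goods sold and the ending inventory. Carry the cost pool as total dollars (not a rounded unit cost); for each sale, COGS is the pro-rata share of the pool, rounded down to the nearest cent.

COGS = $3,120.54; ending inventory = $885.46

After Jul 2: 94 on hand, pool $1,034.00 (≈ $11.0000 each)
After Jul 6: 174 on hand, pool $2,074.00 (≈ $11.9195 each)
Jul 9, sell 53: 53/174 × $2,074.00 → $631.73
After Jul 10: 282 on hand, pool $3,374.27 (≈ $11.9655 each)
Jul 13, sell 154: 154/282 × $3,374.27 → $1,842.68
Jul 17, sell 54: 54/128 × $1,531.59 → $646.13
Total COGS = $631.73 + $1,842.68 + $646.13 = $3,120.54
Ending inventory (cost pool remaining) = $885.46
Check: goods available $4,006.00 = COGS $3,120.54 + ending $885.46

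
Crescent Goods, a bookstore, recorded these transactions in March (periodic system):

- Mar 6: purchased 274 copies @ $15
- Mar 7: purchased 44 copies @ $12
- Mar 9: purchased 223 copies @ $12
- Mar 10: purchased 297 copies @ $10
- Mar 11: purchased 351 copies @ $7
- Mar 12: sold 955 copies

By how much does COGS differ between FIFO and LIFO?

FIFO COGS: 274 @ $15 + 44 @ $12 + 223 @ $12 + 297 @ $10 + 117 @ $7 = $11,103
LIFO COGS: 351 @ $7 + 297 @ $10 + 223 @ $12 + 44 @ $12 + 40 @ $15 = $9,231
Difference = |$11,103 − $9,231| = $1,872

$1,872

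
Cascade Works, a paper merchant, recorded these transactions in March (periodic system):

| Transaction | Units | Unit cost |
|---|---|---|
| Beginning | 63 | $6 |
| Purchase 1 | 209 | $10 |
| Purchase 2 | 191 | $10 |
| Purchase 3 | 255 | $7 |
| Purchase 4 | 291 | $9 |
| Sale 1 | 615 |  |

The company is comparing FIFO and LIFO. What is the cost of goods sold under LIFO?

COGS = $5,094

FIFO COGS: 63 @ $6 + 209 @ $10 + 191 @ $10 + 152 @ $7 = $5,442
LIFO COGS: 291 @ $9 + 255 @ $7 + 69 @ $10 = $5,094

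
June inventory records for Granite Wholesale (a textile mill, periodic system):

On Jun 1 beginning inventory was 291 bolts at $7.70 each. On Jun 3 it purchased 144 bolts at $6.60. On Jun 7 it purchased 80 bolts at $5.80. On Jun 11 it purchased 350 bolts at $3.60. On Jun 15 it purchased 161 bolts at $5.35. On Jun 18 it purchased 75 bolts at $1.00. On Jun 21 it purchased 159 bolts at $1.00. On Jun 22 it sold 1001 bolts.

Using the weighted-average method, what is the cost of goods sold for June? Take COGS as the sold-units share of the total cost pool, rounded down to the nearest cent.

Jun 22, sell 1001: 1001/1260 × $6,010.45 → $4,774.96
Ending inventory (cost pool remaining) = $1,235.49

COGS = $4,774.96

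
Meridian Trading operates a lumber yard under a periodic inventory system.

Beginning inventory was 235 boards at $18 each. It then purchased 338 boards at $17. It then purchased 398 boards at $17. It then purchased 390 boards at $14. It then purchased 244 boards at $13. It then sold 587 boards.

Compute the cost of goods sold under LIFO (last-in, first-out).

Sale 1 (587) [LIFO — newest first]: 244 @ $13 + 343 @ $14 = $7,974
Ending inventory: 235 @ $18 + 338 @ $17 + 398 @ $17 + 47 @ $14 = $17,400

COGS = $7,974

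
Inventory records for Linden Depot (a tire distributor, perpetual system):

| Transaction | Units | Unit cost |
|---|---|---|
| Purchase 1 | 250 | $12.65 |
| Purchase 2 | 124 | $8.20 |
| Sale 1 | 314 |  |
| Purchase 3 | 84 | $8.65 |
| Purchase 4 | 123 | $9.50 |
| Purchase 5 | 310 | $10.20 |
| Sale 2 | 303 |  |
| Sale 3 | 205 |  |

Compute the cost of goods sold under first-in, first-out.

COGS = $8,532.60

Sale 1 (314) [FIFO — oldest first]: 250 @ $12.65 + 64 @ $8.20 = $3,687.30
Sale 2 (303) [FIFO — oldest first]: 60 @ $8.20 + 84 @ $8.65 + 123 @ $9.50 + 36 @ $10.20 = $2,754.30
Sale 3 (205) [FIFO — oldest first]: 205 @ $10.20 = $2,091.00
Total COGS = $3,687.30 + $2,754.30 + $2,091.00 = $8,532.60
Ending inventory: 69 @ $10.20 = $703.80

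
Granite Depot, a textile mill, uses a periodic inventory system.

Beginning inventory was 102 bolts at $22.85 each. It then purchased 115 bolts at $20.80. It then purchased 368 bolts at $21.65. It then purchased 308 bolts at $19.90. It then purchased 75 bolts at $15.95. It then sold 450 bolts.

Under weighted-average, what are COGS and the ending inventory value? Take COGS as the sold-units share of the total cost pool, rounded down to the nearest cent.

COGS = $9,304.65; ending inventory = $10,710.70

Sale 1, sell 450: 450/968 × $20,015.35 → $9,304.65
Ending inventory (cost pool remaining) = $10,710.70
Check: goods available $20,015.35 = COGS $9,304.65 + ending $10,710.70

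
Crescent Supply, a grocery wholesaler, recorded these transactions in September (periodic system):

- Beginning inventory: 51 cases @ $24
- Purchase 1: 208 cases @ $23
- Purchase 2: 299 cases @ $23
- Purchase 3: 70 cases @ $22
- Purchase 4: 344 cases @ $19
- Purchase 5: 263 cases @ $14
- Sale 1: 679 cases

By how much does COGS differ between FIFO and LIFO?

FIFO COGS: 51 @ $24 + 208 @ $23 + 299 @ $23 + 70 @ $22 + 51 @ $19 = $15,394
LIFO COGS: 263 @ $14 + 344 @ $19 + 70 @ $22 + 2 @ $23 = $11,804
Difference = |$15,394 − $11,804| = $3,590

$3,590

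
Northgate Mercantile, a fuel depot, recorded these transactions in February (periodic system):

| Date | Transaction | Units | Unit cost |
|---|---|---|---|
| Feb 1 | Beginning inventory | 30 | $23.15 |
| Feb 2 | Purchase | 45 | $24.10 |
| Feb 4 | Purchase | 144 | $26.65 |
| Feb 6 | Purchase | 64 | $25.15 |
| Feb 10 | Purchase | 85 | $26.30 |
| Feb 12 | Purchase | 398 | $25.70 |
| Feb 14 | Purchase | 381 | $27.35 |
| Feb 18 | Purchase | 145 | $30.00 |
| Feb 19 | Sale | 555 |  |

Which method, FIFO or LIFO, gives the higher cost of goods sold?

LIFO

FIFO COGS: 30 @ $23.15 + 45 @ $24.10 + 144 @ $26.65 + 64 @ $25.15 + 85 @ $26.30 + 187 @ $25.70 = $14,267.60
LIFO COGS: 145 @ $30.00 + 381 @ $27.35 + 29 @ $25.70 = $15,515.65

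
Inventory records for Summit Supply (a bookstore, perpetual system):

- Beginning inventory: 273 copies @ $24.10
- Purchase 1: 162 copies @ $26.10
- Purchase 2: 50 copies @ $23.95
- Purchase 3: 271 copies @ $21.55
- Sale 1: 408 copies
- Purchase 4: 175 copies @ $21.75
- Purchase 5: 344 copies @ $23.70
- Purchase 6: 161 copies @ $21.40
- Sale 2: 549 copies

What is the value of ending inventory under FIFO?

Sale 1 (408) [FIFO — oldest first]: 273 @ $24.10 + 135 @ $26.10 = $10,102.80
Sale 2 (549) [FIFO — oldest first]: 27 @ $26.10 + 50 @ $23.95 + 271 @ $21.55 + 175 @ $21.75 + 26 @ $23.70 = $12,164.70
Total COGS = $10,102.80 + $12,164.70 = $22,267.50
Ending inventory: 318 @ $23.70 + 161 @ $21.40 = $10,982.00

Ending inventory = $10,982.00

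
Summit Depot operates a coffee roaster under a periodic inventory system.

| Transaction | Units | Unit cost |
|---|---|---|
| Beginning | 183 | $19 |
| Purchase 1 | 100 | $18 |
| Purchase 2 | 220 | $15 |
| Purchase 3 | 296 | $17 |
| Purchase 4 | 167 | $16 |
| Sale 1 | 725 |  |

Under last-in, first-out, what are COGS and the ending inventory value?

Sale 1 (725) [LIFO — newest first]: 167 @ $16 + 296 @ $17 + 220 @ $15 + 42 @ $18 = $11,760
Ending inventory: 183 @ $19 + 58 @ $18 = $4,521

COGS = $11,760; ending inventory = $4,521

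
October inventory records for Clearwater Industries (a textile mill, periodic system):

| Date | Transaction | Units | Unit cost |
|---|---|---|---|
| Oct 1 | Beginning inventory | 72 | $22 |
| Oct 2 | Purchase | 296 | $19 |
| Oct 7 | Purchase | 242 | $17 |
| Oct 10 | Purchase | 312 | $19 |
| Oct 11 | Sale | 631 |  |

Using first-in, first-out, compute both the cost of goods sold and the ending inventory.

COGS = $11,721; ending inventory = $5,529

Oct 11, 631 sold [FIFO — oldest first]: 72 @ $22 + 296 @ $19 + 242 @ $17 + 21 @ $19 = $11,721
Ending inventory: 291 @ $19 = $5,529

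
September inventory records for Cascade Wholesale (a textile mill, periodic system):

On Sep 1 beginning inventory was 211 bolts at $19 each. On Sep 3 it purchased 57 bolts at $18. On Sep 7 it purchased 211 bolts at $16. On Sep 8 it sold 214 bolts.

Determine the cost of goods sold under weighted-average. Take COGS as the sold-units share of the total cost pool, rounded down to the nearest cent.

Sep 8, sell 214: 214/479 × $8,411.00 → $3,757.73
Ending inventory (cost pool remaining) = $4,653.27
Check: goods available $8,411.00 = COGS $3,757.73 + ending $4,653.27

COGS = $3,757.73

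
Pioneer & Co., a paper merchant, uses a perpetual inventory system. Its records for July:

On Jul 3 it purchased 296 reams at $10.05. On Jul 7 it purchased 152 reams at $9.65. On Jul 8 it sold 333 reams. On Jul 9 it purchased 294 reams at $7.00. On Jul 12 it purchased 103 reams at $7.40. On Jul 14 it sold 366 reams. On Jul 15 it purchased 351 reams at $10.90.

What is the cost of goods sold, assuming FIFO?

COGS = $6,198.60

Jul 8, 333 sold [FIFO — oldest first]: 296 @ $10.05 + 37 @ $9.65 = $3,331.85
Jul 14, 366 sold [FIFO — oldest first]: 115 @ $9.65 + 251 @ $7.00 = $2,866.75
Total COGS = $3,331.85 + $2,866.75 = $6,198.60
Ending inventory: 43 @ $7.00 + 103 @ $7.40 + 351 @ $10.90 = $4,889.10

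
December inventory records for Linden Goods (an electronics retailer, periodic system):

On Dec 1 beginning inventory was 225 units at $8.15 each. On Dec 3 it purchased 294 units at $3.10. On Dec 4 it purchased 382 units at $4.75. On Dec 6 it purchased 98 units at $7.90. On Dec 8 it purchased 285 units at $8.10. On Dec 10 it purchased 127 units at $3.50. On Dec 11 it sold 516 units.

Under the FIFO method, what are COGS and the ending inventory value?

Dec 11, 516 sold [FIFO — oldest first]: 225 @ $8.15 + 291 @ $3.10 = $2,735.85
Ending inventory: 3 @ $3.10 + 382 @ $4.75 + 98 @ $7.90 + 285 @ $8.10 + 127 @ $3.50 = $5,351.00

COGS = $2,735.85; ending inventory = $5,351.00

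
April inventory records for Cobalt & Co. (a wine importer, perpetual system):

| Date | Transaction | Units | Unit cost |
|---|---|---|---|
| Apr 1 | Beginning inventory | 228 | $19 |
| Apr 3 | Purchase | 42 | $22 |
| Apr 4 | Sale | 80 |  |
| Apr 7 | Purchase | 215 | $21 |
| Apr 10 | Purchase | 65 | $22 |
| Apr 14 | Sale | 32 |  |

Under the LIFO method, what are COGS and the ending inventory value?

COGS = $2,350; ending inventory = $8,851

Apr 4, 80 sold [LIFO — newest first]: 42 @ $22 + 38 @ $19 = $1,646
Apr 14, 32 sold [LIFO — newest first]: 32 @ $22 = $704
Total COGS = $1,646 + $704 = $2,350
Ending inventory: 190 @ $19 + 215 @ $21 + 33 @ $22 = $8,851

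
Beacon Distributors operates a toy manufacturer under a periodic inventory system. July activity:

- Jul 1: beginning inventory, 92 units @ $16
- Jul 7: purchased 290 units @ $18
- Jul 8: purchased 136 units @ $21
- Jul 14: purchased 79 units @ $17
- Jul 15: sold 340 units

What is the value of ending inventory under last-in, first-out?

Jul 15, 340 sold [LIFO — newest first]: 79 @ $17 + 136 @ $21 + 125 @ $18 = $6,449
Ending inventory: 92 @ $16 + 165 @ $18 = $4,442
Check: goods available $10,891 = COGS $6,449 + ending $4,442

Ending inventory = $4,442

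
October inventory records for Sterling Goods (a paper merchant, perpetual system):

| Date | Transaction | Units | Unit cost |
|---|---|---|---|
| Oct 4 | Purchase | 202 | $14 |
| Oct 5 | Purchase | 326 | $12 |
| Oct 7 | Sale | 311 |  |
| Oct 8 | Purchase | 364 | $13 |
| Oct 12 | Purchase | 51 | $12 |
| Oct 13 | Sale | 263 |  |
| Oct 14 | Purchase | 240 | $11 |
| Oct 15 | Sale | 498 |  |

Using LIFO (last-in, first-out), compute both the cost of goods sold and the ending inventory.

COGS = $13,170; ending inventory = $1,554

Oct 7, 311 sold [LIFO — newest first]: 311 @ $12 = $3,732
Oct 13, 263 sold [LIFO — newest first]: 51 @ $12 + 212 @ $13 = $3,368
Oct 15, 498 sold [LIFO — newest first]: 240 @ $11 + 152 @ $13 + 15 @ $12 + 91 @ $14 = $6,070
Total COGS = $3,732 + $3,368 + $6,070 = $13,170
Ending inventory: 111 @ $14 = $1,554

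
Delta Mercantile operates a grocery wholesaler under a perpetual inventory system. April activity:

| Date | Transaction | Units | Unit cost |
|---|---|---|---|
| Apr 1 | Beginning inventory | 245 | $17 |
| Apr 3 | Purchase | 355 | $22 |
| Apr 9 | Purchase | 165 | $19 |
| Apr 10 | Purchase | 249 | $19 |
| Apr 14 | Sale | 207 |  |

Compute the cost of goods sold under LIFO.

COGS = $3,933

Apr 14, 207 sold [LIFO — newest first]: 207 @ $19 = $3,933
Ending inventory: 245 @ $17 + 355 @ $22 + 165 @ $19 + 42 @ $19 = $15,908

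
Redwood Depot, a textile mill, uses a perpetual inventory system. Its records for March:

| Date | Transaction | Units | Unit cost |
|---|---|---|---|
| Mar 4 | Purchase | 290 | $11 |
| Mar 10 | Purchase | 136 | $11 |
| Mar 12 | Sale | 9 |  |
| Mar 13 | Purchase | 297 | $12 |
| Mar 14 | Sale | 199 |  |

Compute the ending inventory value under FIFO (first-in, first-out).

Ending inventory = $5,962

Mar 12, 9 sold [FIFO — oldest first]: 9 @ $11 = $99
Mar 14, 199 sold [FIFO — oldest first]: 199 @ $11 = $2,189
Total COGS = $99 + $2,189 = $2,288
Ending inventory: 82 @ $11 + 136 @ $11 + 297 @ $12 = $5,962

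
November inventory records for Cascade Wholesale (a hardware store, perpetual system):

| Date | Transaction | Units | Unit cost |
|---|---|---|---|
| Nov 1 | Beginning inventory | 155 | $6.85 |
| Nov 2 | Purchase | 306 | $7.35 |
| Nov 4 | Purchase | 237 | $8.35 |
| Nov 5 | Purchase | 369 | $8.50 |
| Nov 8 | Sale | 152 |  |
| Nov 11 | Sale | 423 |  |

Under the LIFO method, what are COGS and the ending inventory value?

Nov 8, 152 sold [LIFO — newest first]: 152 @ $8.50 = $1,292.00
Nov 11, 423 sold [LIFO — newest first]: 217 @ $8.50 + 206 @ $8.35 = $3,564.60
Total COGS = $1,292.00 + $3,564.60 = $4,856.60
Ending inventory: 155 @ $6.85 + 306 @ $7.35 + 31 @ $8.35 = $3,569.70

COGS = $4,856.60; ending inventory = $3,569.70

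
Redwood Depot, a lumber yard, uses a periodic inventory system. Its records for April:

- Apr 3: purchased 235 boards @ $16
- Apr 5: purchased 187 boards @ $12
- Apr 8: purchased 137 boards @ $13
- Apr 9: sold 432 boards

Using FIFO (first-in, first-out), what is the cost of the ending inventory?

Ending inventory = $1,651

Apr 9, 432 sold [FIFO — oldest first]: 235 @ $16 + 187 @ $12 + 10 @ $13 = $6,134
Ending inventory: 127 @ $13 = $1,651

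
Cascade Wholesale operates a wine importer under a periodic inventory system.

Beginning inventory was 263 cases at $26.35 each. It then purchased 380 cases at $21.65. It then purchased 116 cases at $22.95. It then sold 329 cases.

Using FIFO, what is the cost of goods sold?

COGS = $8,358.95

Sale 1 (329) [FIFO — oldest first]: 263 @ $26.35 + 66 @ $21.65 = $8,358.95
Ending inventory: 314 @ $21.65 + 116 @ $22.95 = $9,460.30
Check: goods available $17,819.25 = COGS $8,358.95 + ending $9,460.30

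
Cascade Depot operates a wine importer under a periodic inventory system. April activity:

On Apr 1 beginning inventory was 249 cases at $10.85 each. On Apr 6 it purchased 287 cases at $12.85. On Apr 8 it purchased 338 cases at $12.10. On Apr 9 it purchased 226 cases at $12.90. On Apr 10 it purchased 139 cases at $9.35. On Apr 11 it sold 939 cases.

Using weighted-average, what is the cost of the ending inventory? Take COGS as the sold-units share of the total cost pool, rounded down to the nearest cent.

Ending inventory = $3,557.98

Apr 11, sell 939: 939/1239 × $14,694.45 → $11,136.47
Ending inventory (cost pool remaining) = $3,557.98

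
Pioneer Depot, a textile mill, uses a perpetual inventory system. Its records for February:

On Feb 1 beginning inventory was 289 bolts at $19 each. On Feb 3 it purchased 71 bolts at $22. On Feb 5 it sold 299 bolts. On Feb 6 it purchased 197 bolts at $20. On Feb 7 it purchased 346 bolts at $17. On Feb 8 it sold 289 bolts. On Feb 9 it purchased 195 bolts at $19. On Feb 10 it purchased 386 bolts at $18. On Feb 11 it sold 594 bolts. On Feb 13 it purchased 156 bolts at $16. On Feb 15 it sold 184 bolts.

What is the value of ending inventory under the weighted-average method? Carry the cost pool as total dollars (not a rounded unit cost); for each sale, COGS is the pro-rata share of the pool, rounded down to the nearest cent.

After Feb 1: 289 on hand, pool $5,491.00 (≈ $19.0000 each)
After Feb 3: 360 on hand, pool $7,053.00 (≈ $19.5917 each)
Feb 5, sell 299: 299/360 × $7,053.00 → $5,857.90
After Feb 6: 258 on hand, pool $5,135.10 (≈ $19.9035 each)
After Feb 7: 604 on hand, pool $11,017.10 (≈ $18.2402 each)
Feb 8, sell 289: 289/604 × $11,017.10 → $5,271.42
After Feb 9: 510 on hand, pool $9,450.68 (≈ $18.5307 each)
After Feb 10: 896 on hand, pool $16,398.68 (≈ $18.3021 each)
Feb 11, sell 594: 594/896 × $16,398.68 → $10,871.44
After Feb 13: 458 on hand, pool $8,023.24 (≈ $17.5180 each)
Feb 15, sell 184: 184/458 × $8,023.24 → $3,223.31
Total COGS = $5,857.90 + $5,271.42 + $10,871.44 + $3,223.31 = $25,224.07
Ending inventory (cost pool remaining) = $4,799.93

Ending inventory = $4,799.93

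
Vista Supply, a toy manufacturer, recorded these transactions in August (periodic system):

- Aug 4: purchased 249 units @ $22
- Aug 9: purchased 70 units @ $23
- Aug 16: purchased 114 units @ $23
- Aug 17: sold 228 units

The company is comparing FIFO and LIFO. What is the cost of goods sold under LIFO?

COGS = $5,200

FIFO COGS: 228 @ $22 = $5,016
LIFO COGS: 114 @ $23 + 70 @ $23 + 44 @ $22 = $5,200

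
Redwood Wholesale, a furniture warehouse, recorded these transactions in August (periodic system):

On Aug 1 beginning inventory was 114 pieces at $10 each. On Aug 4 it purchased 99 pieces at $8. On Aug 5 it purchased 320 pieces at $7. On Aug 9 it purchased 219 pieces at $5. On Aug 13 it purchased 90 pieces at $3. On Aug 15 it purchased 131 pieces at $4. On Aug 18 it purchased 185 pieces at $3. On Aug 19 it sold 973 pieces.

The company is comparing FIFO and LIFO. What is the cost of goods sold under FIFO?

FIFO COGS: 114 @ $10 + 99 @ $8 + 320 @ $7 + 219 @ $5 + 90 @ $3 + 131 @ $4 = $6,061
LIFO COGS: 185 @ $3 + 131 @ $4 + 90 @ $3 + 219 @ $5 + 320 @ $7 + 28 @ $8 = $4,908

COGS = $6,061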